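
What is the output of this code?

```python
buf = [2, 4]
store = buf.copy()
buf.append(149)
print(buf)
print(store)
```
[2, 4, 149]
[2, 4]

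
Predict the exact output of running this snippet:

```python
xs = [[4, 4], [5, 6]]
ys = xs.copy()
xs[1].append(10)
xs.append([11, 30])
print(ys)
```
[[4, 4], [5, 6, 10]]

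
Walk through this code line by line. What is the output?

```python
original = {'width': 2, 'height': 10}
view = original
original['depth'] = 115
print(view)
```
{'width': 2, 'height': 10, 'depth': 115}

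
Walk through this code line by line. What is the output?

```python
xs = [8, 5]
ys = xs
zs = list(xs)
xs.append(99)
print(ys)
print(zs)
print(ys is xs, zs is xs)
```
[8, 5, 99]
[8, 5]
True False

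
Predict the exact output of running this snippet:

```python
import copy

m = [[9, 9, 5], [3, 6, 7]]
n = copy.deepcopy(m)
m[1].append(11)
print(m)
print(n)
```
[[9, 9, 5], [3, 6, 7, 11]]
[[9, 9, 5], [3, 6, 7]]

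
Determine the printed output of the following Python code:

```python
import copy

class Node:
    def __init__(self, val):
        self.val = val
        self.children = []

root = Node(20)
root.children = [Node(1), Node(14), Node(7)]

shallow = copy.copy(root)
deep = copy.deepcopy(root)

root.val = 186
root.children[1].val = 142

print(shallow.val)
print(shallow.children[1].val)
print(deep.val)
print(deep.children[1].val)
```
20
142
20
14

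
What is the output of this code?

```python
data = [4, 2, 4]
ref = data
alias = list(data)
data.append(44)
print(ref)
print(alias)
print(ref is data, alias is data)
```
[4, 2, 4, 44]
[4, 2, 4]
True False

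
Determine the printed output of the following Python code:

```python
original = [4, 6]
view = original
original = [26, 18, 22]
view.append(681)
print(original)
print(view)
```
[26, 18, 22]
[4, 6, 681]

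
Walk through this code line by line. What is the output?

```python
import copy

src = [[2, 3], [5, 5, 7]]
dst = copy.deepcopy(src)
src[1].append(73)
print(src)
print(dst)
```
[[2, 3], [5, 5, 7, 73]]
[[2, 3], [5, 5, 7]]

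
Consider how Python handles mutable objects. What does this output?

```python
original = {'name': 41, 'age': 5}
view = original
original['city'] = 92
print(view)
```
{'name': 41, 'age': 5, 'city': 92}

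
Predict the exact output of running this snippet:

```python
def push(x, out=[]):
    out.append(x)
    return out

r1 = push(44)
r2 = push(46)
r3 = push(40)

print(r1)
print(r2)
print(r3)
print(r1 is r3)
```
[44, 46, 40]
[44, 46, 40]
[44, 46, 40]
True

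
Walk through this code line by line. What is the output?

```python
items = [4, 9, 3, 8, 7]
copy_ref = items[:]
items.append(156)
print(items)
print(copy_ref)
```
[4, 9, 3, 8, 7, 156]
[4, 9, 3, 8, 7]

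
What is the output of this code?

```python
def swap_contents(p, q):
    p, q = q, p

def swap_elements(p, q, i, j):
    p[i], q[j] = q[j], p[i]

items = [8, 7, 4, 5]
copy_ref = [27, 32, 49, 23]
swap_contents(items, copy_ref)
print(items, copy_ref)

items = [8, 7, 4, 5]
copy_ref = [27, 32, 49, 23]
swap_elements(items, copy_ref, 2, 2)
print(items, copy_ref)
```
[8, 7, 4, 5] [27, 32, 49, 23]
[8, 7, 49, 5] [27, 32, 4, 23]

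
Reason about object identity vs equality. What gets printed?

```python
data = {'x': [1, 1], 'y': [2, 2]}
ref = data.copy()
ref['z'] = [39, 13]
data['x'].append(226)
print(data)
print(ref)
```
{'x': [1, 1, 226], 'y': [2, 2]}
{'x': [1, 1, 226], 'y': [2, 2], 'z': [39, 13]}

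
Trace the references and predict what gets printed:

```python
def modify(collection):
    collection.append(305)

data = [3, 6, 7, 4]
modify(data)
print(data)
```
[3, 6, 7, 4, 305]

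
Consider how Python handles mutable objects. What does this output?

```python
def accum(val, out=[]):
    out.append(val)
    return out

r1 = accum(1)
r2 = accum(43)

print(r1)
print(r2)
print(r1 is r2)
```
[1, 43]
[1, 43]
True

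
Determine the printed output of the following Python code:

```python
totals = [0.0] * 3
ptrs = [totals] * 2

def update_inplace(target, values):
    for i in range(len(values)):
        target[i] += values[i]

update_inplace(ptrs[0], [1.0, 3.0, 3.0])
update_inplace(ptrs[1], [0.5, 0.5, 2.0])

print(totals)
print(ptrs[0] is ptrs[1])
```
[1.5, 3.5, 5.0]
True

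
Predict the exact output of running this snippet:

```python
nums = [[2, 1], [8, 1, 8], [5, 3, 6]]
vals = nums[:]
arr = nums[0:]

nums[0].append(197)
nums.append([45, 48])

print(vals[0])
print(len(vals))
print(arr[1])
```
[2, 1, 197]
3
[8, 1, 8]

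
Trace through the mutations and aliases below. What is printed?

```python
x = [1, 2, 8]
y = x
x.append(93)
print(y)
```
[1, 2, 8, 93]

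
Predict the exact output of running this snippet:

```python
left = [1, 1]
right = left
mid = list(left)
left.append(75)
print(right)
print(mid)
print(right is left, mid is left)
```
[1, 1, 75]
[1, 1]
True False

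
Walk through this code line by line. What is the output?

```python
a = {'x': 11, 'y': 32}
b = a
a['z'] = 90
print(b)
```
{'x': 11, 'y': 32, 'z': 90}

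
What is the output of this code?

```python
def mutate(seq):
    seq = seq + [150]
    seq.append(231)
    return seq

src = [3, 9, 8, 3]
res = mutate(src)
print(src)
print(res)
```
[3, 9, 8, 3]
[3, 9, 8, 3, 150, 231]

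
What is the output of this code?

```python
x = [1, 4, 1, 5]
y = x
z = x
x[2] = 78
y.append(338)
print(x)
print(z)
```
[1, 4, 78, 5, 338]
[1, 4, 78, 5, 338]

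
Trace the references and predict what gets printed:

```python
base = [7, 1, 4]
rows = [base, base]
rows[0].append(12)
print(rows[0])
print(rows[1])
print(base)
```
[7, 1, 4, 12]
[7, 1, 4, 12]
[7, 1, 4, 12]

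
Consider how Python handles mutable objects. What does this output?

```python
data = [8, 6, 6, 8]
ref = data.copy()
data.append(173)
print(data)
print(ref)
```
[8, 6, 6, 8, 173]
[8, 6, 6, 8]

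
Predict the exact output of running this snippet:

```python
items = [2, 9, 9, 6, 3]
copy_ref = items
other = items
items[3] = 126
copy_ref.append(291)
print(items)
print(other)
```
[2, 9, 9, 126, 3, 291]
[2, 9, 9, 126, 3, 291]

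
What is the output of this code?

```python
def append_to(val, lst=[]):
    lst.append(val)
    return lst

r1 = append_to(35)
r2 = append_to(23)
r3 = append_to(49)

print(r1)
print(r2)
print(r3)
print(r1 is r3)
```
[35, 23, 49]
[35, 23, 49]
[35, 23, 49]
True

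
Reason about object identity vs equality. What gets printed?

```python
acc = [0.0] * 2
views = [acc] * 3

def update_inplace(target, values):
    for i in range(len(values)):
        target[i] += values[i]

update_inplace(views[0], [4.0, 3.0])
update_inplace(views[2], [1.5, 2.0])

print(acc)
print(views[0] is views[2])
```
[5.5, 5.0]
True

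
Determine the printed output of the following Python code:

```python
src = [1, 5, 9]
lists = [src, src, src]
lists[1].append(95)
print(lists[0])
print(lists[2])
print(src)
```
[1, 5, 9, 95]
[1, 5, 9, 95]
[1, 5, 9, 95]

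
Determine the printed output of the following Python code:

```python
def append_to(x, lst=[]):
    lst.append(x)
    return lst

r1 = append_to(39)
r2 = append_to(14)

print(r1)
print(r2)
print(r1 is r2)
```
[39, 14]
[39, 14]
True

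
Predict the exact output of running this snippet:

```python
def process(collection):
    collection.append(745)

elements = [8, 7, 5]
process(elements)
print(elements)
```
[8, 7, 5, 745]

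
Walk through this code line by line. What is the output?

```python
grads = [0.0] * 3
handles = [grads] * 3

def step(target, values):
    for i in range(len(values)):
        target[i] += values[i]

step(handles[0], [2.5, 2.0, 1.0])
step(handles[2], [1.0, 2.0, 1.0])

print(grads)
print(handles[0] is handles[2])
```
[3.5, 4.0, 2.0]
True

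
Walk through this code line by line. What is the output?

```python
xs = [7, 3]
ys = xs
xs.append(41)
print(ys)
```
[7, 3, 41]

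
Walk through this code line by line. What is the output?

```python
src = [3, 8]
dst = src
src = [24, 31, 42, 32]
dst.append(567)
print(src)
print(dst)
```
[24, 31, 42, 32]
[3, 8, 567]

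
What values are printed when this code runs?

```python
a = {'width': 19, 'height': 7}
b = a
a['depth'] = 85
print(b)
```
{'width': 19, 'height': 7, 'depth': 85}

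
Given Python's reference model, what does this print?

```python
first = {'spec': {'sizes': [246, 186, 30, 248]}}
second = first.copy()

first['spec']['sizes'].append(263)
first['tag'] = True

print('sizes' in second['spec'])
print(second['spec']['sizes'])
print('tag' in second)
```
True
[246, 186, 30, 248, 263]
False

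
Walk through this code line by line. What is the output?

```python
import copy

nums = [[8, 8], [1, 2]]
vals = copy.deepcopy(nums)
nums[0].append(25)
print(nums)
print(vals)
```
[[8, 8, 25], [1, 2]]
[[8, 8], [1, 2]]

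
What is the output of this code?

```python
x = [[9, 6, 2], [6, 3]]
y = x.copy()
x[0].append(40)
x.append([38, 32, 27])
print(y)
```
[[9, 6, 2, 40], [6, 3]]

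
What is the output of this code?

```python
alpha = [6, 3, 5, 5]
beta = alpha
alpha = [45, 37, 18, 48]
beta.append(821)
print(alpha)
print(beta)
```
[45, 37, 18, 48]
[6, 3, 5, 5, 821]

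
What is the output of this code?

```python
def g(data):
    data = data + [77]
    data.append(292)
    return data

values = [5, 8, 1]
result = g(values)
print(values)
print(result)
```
[5, 8, 1]
[5, 8, 1, 77, 292]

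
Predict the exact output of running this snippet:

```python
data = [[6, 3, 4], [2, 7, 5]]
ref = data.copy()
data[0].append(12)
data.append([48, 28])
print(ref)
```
[[6, 3, 4, 12], [2, 7, 5]]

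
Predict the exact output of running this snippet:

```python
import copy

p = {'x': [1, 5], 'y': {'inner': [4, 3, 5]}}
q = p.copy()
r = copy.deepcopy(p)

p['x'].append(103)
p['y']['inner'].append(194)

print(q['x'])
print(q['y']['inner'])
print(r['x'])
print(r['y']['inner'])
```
[1, 5, 103]
[4, 3, 5, 194]
[1, 5]
[4, 3, 5]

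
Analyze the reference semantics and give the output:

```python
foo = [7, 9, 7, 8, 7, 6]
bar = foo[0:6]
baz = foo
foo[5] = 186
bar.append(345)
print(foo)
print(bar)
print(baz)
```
[7, 9, 7, 8, 7, 186]
[7, 9, 7, 8, 7, 6, 345]
[7, 9, 7, 8, 7, 186]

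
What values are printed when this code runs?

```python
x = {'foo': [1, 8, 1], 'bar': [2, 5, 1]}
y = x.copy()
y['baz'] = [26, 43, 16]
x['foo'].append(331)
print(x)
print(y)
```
{'foo': [1, 8, 1, 331], 'bar': [2, 5, 1]}
{'foo': [1, 8, 1, 331], 'bar': [2, 5, 1], 'baz': [26, 43, 16]}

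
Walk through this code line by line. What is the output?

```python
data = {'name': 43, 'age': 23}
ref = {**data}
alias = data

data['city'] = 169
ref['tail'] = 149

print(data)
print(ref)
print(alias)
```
{'name': 43, 'age': 23, 'city': 169}
{'name': 43, 'age': 23, 'tail': 149}
{'name': 43, 'age': 23, 'city': 169}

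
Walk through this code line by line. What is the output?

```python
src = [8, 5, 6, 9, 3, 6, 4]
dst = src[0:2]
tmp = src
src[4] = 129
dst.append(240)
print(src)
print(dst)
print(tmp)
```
[8, 5, 6, 9, 129, 6, 4]
[8, 5, 240]
[8, 5, 6, 9, 129, 6, 4]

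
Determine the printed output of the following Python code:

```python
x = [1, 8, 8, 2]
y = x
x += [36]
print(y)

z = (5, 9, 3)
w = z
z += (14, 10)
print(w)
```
[1, 8, 8, 2, 36]
(5, 9, 3)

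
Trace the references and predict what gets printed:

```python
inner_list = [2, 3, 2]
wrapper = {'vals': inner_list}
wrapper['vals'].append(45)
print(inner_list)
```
[2, 3, 2, 45]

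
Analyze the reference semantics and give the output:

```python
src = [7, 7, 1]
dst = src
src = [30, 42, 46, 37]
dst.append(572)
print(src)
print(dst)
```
[30, 42, 46, 37]
[7, 7, 1, 572]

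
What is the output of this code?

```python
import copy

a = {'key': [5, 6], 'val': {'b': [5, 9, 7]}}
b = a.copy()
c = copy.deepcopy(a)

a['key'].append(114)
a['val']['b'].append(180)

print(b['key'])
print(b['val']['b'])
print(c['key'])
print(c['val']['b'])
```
[5, 6, 114]
[5, 9, 7, 180]
[5, 6]
[5, 9, 7]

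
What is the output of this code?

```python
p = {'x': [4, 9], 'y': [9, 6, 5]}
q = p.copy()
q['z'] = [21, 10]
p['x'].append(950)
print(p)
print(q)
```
{'x': [4, 9, 950], 'y': [9, 6, 5]}
{'x': [4, 9, 950], 'y': [9, 6, 5], 'z': [21, 10]}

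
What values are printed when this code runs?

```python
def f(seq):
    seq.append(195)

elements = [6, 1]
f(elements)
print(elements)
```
[6, 1, 195]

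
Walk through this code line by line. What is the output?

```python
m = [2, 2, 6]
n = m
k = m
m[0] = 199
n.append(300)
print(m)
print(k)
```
[199, 2, 6, 300]
[199, 2, 6, 300]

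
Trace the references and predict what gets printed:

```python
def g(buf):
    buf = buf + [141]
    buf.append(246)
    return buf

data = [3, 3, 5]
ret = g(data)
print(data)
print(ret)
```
[3, 3, 5]
[3, 3, 5, 141, 246]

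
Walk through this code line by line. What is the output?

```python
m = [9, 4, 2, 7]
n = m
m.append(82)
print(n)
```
[9, 4, 2, 7, 82]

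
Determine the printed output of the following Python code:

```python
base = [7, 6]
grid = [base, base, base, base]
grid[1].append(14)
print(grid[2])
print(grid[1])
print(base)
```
[7, 6, 14]
[7, 6, 14]
[7, 6, 14]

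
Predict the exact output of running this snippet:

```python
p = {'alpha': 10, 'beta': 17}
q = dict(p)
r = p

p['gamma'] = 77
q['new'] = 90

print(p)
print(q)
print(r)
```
{'alpha': 10, 'beta': 17, 'gamma': 77}
{'alpha': 10, 'beta': 17, 'new': 90}
{'alpha': 10, 'beta': 17, 'gamma': 77}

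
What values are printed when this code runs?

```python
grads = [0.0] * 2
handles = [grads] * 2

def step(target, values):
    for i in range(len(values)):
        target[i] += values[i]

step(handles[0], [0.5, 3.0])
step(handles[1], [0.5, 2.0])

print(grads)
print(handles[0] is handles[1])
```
[1.0, 5.0]
True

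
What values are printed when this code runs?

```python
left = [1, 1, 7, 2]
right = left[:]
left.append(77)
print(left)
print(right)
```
[1, 1, 7, 2, 77]
[1, 1, 7, 2]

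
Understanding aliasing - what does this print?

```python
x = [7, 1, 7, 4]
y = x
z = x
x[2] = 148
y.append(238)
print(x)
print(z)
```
[7, 1, 148, 4, 238]
[7, 1, 148, 4, 238]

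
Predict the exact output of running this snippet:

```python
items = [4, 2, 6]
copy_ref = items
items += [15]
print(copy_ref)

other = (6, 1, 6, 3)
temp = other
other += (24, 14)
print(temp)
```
[4, 2, 6, 15]
(6, 1, 6, 3)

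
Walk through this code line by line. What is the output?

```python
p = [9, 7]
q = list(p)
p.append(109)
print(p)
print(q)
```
[9, 7, 109]
[9, 7]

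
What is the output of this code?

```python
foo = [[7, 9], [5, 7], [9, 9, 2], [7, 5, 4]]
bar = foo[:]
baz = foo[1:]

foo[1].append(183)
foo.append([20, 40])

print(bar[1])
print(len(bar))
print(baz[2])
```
[5, 7, 183]
4
[7, 5, 4]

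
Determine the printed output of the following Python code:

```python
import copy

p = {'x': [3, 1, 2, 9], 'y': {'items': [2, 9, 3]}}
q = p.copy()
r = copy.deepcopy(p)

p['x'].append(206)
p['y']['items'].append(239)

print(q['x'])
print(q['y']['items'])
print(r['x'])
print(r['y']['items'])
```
[3, 1, 2, 9, 206]
[2, 9, 3, 239]
[3, 1, 2, 9]
[2, 9, 3]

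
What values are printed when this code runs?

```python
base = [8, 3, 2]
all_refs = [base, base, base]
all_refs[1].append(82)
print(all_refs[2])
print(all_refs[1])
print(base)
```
[8, 3, 2, 82]
[8, 3, 2, 82]
[8, 3, 2, 82]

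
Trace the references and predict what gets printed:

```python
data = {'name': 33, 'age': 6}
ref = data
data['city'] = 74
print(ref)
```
{'name': 33, 'age': 6, 'city': 74}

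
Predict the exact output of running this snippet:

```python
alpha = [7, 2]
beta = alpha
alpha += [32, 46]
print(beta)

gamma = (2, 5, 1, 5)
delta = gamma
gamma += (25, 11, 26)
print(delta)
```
[7, 2, 32, 46]
(2, 5, 1, 5)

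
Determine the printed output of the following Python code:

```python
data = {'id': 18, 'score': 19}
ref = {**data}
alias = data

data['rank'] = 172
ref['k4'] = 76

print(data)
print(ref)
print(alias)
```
{'id': 18, 'score': 19, 'rank': 172}
{'id': 18, 'score': 19, 'k4': 76}
{'id': 18, 'score': 19, 'rank': 172}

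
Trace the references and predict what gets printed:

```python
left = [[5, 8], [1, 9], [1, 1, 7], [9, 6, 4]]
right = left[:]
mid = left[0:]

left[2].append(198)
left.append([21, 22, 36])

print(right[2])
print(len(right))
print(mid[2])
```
[1, 1, 7, 198]
4
[1, 1, 7, 198]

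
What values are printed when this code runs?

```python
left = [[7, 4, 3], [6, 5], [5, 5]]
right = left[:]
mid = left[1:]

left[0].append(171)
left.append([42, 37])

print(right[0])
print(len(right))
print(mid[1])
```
[7, 4, 3, 171]
3
[5, 5]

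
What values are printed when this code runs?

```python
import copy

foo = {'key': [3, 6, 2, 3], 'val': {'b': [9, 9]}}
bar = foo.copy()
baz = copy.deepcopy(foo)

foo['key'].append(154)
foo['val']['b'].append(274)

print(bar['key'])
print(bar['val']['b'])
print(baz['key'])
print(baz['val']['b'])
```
[3, 6, 2, 3, 154]
[9, 9, 274]
[3, 6, 2, 3]
[9, 9]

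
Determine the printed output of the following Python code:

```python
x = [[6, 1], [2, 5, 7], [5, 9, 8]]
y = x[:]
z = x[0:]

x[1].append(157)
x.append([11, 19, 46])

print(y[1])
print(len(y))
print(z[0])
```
[2, 5, 7, 157]
3
[6, 1]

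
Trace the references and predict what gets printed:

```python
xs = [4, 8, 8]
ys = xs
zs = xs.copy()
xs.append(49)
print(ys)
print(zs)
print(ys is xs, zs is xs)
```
[4, 8, 8, 49]
[4, 8, 8]
True False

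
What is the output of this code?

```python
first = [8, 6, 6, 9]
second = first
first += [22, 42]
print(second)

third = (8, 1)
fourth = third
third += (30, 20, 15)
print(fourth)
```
[8, 6, 6, 9, 22, 42]
(8, 1)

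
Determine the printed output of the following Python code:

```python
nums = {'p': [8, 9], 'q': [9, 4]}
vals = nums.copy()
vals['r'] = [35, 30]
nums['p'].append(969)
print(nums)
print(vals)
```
{'p': [8, 9, 969], 'q': [9, 4]}
{'p': [8, 9, 969], 'q': [9, 4], 'r': [35, 30]}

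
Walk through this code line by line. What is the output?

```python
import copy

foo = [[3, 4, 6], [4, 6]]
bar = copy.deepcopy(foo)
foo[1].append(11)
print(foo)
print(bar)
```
[[3, 4, 6], [4, 6, 11]]
[[3, 4, 6], [4, 6]]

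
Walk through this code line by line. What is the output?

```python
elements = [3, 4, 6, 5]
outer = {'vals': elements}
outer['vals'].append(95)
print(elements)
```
[3, 4, 6, 5, 95]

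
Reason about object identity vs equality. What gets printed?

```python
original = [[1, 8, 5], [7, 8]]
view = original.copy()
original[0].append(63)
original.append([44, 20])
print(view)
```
[[1, 8, 5, 63], [7, 8]]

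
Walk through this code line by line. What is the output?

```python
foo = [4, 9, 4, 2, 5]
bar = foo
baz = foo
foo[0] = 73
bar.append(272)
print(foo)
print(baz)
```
[73, 9, 4, 2, 5, 272]
[73, 9, 4, 2, 5, 272]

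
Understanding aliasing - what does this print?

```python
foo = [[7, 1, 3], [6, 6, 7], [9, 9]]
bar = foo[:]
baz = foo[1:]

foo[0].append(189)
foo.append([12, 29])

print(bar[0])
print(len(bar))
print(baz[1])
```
[7, 1, 3, 189]
3
[9, 9]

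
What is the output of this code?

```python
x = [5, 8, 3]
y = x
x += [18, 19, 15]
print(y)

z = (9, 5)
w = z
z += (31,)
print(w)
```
[5, 8, 3, 18, 19, 15]
(9, 5)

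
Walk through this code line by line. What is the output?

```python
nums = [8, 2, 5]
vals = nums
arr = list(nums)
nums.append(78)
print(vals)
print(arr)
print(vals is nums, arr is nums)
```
[8, 2, 5, 78]
[8, 2, 5]
True False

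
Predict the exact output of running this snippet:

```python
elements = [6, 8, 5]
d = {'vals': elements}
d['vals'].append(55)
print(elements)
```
[6, 8, 5, 55]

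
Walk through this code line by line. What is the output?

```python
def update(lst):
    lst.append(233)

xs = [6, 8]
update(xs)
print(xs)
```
[6, 8, 233]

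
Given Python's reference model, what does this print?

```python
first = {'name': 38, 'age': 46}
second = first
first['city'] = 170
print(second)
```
{'name': 38, 'age': 46, 'city': 170}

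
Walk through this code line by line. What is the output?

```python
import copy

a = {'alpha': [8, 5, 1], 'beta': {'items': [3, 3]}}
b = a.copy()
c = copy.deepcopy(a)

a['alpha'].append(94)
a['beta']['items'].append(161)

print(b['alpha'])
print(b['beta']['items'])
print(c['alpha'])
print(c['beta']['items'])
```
[8, 5, 1, 94]
[3, 3, 161]
[8, 5, 1]
[3, 3]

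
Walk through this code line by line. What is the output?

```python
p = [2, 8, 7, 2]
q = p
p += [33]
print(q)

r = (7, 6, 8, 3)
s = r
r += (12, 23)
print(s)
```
[2, 8, 7, 2, 33]
(7, 6, 8, 3)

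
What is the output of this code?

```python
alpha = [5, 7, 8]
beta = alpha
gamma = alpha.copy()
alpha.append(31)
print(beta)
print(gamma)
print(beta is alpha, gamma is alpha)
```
[5, 7, 8, 31]
[5, 7, 8]
True False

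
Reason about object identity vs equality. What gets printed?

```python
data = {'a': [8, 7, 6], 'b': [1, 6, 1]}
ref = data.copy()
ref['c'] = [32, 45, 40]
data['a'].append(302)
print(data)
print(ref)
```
{'a': [8, 7, 6, 302], 'b': [1, 6, 1]}
{'a': [8, 7, 6, 302], 'b': [1, 6, 1], 'c': [32, 45, 40]}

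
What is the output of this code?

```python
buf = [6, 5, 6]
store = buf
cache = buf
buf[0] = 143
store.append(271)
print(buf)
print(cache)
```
[143, 5, 6, 271]
[143, 5, 6, 271]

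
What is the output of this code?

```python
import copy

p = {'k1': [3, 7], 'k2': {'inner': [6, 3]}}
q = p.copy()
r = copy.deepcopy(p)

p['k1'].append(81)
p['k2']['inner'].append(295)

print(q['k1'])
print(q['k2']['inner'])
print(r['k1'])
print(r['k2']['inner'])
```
[3, 7, 81]
[6, 3, 295]
[3, 7]
[6, 3]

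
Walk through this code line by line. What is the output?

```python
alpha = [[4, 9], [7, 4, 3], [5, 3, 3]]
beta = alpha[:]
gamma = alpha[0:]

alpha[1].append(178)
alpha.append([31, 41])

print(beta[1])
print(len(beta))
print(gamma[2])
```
[7, 4, 3, 178]
3
[5, 3, 3]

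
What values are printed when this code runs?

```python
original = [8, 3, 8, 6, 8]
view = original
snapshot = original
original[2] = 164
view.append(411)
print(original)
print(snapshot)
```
[8, 3, 164, 6, 8, 411]
[8, 3, 164, 6, 8, 411]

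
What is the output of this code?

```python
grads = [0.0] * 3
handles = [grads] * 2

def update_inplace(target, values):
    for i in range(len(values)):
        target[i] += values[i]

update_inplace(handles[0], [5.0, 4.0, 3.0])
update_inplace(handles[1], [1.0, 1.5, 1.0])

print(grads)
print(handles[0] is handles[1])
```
[6.0, 5.5, 4.0]
True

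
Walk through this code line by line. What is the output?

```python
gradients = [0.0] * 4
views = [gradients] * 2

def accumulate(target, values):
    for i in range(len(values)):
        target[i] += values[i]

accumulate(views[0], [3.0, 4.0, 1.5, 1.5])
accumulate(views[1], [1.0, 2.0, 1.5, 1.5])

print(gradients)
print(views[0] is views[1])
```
[4.0, 6.0, 3.0, 3.0]
True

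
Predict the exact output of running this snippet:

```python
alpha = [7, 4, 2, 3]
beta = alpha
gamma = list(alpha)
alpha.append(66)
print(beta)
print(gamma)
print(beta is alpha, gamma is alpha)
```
[7, 4, 2, 3, 66]
[7, 4, 2, 3]
True False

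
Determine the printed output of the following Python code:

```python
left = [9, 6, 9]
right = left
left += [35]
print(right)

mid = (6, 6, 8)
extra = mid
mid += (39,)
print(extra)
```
[9, 6, 9, 35]
(6, 6, 8)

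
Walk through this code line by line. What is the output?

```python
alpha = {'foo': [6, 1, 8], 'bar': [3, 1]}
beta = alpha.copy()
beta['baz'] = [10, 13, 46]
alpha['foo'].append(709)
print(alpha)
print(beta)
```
{'foo': [6, 1, 8, 709], 'bar': [3, 1]}
{'foo': [6, 1, 8, 709], 'bar': [3, 1], 'baz': [10, 13, 46]}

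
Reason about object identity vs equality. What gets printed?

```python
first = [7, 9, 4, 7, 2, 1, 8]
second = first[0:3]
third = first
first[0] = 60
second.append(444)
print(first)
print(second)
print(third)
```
[60, 9, 4, 7, 2, 1, 8]
[7, 9, 4, 444]
[60, 9, 4, 7, 2, 1, 8]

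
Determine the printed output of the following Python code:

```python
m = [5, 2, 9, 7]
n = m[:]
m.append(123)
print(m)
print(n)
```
[5, 2, 9, 7, 123]
[5, 2, 9, 7]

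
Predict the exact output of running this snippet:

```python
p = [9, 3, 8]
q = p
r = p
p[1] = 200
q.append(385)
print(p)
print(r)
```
[9, 200, 8, 385]
[9, 200, 8, 385]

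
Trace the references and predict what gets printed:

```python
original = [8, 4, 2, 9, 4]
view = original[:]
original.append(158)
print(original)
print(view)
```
[8, 4, 2, 9, 4, 158]
[8, 4, 2, 9, 4]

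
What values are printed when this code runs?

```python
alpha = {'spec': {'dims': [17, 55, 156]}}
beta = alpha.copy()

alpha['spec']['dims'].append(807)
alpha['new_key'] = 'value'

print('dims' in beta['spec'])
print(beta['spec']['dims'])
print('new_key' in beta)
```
True
[17, 55, 156, 807]
False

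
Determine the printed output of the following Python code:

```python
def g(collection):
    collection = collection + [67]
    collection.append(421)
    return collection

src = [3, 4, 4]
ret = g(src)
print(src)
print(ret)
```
[3, 4, 4]
[3, 4, 4, 67, 421]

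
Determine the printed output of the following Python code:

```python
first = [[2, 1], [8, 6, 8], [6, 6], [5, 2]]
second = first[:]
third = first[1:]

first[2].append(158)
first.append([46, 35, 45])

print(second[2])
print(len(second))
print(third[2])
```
[6, 6, 158]
4
[5, 2]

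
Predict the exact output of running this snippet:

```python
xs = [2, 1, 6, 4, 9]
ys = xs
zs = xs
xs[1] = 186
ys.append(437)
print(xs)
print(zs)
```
[2, 186, 6, 4, 9, 437]
[2, 186, 6, 4, 9, 437]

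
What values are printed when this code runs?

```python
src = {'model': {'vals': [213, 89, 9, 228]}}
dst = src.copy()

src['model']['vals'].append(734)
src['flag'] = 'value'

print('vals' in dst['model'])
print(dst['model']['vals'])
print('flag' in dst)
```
True
[213, 89, 9, 228, 734]
False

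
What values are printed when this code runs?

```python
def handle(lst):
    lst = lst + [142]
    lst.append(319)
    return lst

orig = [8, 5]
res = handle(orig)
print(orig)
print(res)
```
[8, 5]
[8, 5, 142, 319]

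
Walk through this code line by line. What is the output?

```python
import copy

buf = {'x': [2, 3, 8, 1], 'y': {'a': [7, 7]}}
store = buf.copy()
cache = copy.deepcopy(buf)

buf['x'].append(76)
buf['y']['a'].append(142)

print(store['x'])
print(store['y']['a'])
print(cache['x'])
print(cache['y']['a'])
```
[2, 3, 8, 1, 76]
[7, 7, 142]
[2, 3, 8, 1]
[7, 7]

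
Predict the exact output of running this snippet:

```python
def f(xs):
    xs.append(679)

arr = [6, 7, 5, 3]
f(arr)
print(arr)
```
[6, 7, 5, 3, 679]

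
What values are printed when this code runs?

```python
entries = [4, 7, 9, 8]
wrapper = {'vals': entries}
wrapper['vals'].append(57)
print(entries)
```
[4, 7, 9, 8, 57]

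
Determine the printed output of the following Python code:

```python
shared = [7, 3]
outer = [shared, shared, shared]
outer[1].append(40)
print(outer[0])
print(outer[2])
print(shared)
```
[7, 3, 40]
[7, 3, 40]
[7, 3, 40]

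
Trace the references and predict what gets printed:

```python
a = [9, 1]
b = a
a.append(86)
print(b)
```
[9, 1, 86]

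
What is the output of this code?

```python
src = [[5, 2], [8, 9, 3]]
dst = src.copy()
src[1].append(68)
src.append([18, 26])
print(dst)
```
[[5, 2], [8, 9, 3, 68]]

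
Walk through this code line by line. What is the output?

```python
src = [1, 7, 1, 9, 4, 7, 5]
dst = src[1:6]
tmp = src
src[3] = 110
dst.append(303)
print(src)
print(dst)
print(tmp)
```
[1, 7, 1, 110, 4, 7, 5]
[7, 1, 9, 4, 7, 303]
[1, 7, 1, 110, 4, 7, 5]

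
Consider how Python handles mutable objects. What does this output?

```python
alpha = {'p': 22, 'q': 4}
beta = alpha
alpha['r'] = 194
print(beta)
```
{'p': 22, 'q': 4, 'r': 194}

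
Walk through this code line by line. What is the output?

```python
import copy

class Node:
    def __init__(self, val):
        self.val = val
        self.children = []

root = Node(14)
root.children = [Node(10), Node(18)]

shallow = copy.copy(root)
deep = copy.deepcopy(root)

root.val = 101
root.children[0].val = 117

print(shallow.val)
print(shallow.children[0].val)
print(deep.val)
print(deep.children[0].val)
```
14
117
14
10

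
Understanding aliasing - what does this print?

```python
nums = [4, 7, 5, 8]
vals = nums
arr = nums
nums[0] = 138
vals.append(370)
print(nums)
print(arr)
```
[138, 7, 5, 8, 370]
[138, 7, 5, 8, 370]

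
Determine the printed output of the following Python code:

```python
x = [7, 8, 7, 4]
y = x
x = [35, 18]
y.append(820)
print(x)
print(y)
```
[35, 18]
[7, 8, 7, 4, 820]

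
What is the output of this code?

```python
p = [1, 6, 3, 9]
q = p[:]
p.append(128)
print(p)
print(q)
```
[1, 6, 3, 9, 128]
[1, 6, 3, 9]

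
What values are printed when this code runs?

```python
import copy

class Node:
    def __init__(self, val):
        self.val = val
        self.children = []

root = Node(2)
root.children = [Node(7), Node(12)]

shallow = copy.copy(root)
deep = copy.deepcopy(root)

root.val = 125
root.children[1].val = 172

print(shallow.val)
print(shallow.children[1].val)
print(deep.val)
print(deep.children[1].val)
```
2
172
2
12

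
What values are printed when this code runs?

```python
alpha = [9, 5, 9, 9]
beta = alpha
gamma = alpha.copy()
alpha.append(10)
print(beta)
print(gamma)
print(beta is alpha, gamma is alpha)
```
[9, 5, 9, 9, 10]
[9, 5, 9, 9]
True False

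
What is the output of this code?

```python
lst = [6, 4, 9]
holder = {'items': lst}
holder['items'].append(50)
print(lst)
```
[6, 4, 9, 50]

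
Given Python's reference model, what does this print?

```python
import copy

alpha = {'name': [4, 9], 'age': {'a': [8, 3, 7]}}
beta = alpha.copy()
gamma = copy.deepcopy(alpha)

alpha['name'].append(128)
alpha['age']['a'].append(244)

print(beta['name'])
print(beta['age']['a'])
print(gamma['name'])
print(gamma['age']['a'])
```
[4, 9, 128]
[8, 3, 7, 244]
[4, 9]
[8, 3, 7]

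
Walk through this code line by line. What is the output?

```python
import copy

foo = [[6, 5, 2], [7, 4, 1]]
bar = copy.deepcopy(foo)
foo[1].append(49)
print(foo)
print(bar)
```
[[6, 5, 2], [7, 4, 1, 49]]
[[6, 5, 2], [7, 4, 1]]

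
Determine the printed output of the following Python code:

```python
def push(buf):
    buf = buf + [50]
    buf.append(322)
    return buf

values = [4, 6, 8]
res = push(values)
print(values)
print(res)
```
[4, 6, 8]
[4, 6, 8, 50, 322]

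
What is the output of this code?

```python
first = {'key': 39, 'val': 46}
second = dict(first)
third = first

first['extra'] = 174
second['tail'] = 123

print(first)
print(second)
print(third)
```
{'key': 39, 'val': 46, 'extra': 174}
{'key': 39, 'val': 46, 'tail': 123}
{'key': 39, 'val': 46, 'extra': 174}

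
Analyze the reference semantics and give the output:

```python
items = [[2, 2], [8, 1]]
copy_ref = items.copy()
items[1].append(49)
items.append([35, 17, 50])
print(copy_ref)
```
[[2, 2], [8, 1, 49]]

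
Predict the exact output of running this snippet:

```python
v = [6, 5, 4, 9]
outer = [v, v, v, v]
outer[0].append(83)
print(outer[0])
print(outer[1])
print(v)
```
[6, 5, 4, 9, 83]
[6, 5, 4, 9, 83]
[6, 5, 4, 9, 83]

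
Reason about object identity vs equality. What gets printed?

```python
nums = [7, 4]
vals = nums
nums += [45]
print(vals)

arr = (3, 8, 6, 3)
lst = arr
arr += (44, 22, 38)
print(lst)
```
[7, 4, 45]
(3, 8, 6, 3)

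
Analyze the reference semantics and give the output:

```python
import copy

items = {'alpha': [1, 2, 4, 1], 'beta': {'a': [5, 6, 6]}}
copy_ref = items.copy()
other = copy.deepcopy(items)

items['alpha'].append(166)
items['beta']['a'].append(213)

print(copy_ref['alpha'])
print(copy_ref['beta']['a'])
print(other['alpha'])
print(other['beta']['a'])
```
[1, 2, 4, 1, 166]
[5, 6, 6, 213]
[1, 2, 4, 1]
[5, 6, 6]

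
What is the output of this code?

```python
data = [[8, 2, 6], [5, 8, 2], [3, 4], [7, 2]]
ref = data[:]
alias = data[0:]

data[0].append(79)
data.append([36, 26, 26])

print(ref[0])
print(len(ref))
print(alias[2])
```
[8, 2, 6, 79]
4
[3, 4]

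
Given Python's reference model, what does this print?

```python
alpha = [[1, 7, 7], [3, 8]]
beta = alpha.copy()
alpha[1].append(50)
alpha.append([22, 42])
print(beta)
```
[[1, 7, 7], [3, 8, 50]]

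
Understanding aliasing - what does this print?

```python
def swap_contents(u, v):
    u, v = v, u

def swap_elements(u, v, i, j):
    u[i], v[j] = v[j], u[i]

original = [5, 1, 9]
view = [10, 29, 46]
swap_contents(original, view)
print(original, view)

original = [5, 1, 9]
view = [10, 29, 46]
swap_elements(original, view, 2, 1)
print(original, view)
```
[5, 1, 9] [10, 29, 46]
[5, 1, 29] [10, 9, 46]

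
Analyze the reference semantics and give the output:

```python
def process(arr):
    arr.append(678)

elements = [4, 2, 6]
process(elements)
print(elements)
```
[4, 2, 6, 678]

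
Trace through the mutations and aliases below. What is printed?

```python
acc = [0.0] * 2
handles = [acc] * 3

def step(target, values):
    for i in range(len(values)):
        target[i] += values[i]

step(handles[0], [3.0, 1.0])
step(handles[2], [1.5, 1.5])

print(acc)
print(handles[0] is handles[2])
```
[4.5, 2.5]
True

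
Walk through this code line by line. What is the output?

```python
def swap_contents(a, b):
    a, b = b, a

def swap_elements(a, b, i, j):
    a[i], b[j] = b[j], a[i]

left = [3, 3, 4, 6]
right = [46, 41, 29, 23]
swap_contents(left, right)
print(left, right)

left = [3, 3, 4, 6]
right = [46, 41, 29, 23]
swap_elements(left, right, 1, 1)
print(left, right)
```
[3, 3, 4, 6] [46, 41, 29, 23]
[3, 41, 4, 6] [46, 3, 29, 23]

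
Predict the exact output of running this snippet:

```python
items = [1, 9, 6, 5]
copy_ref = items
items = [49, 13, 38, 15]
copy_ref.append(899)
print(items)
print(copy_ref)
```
[49, 13, 38, 15]
[1, 9, 6, 5, 899]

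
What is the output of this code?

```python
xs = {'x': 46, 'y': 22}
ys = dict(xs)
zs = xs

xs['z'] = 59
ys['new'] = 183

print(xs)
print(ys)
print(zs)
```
{'x': 46, 'y': 22, 'z': 59}
{'x': 46, 'y': 22, 'new': 183}
{'x': 46, 'y': 22, 'z': 59}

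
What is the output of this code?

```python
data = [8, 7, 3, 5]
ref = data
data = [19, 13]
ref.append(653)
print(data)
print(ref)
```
[19, 13]
[8, 7, 3, 5, 653]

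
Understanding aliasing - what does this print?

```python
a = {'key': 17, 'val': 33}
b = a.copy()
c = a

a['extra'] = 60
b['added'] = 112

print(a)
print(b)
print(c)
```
{'key': 17, 'val': 33, 'extra': 60}
{'key': 17, 'val': 33, 'added': 112}
{'key': 17, 'val': 33, 'extra': 60}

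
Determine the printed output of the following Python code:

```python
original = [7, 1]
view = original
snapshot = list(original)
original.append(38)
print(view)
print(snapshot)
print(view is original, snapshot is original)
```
[7, 1, 38]
[7, 1]
True False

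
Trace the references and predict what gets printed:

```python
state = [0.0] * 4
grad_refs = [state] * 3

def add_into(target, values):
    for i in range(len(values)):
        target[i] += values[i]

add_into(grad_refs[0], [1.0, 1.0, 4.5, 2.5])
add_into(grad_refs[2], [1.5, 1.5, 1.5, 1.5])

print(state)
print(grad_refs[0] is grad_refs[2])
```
[2.5, 2.5, 6.0, 4.0]
True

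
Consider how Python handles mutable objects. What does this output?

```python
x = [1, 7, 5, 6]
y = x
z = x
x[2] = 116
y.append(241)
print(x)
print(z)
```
[1, 7, 116, 6, 241]
[1, 7, 116, 6, 241]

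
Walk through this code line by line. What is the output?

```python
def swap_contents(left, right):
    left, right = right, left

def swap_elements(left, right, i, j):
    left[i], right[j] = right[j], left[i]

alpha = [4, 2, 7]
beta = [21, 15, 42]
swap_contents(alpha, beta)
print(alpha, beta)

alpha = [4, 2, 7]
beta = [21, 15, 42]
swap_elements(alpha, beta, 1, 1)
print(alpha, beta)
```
[4, 2, 7] [21, 15, 42]
[4, 15, 7] [21, 2, 42]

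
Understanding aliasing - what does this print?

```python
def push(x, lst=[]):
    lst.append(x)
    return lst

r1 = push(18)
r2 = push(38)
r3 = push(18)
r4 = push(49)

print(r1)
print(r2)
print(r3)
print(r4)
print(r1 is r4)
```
[18, 38, 18, 49]
[18, 38, 18, 49]
[18, 38, 18, 49]
[18, 38, 18, 49]
True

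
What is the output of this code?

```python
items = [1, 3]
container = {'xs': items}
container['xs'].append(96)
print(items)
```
[1, 3, 96]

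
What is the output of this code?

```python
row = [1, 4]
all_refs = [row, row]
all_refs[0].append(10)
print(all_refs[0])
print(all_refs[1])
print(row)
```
[1, 4, 10]
[1, 4, 10]
[1, 4, 10]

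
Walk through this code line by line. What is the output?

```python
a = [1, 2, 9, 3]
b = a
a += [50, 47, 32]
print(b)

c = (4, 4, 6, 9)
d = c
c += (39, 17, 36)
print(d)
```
[1, 2, 9, 3, 50, 47, 32]
(4, 4, 6, 9)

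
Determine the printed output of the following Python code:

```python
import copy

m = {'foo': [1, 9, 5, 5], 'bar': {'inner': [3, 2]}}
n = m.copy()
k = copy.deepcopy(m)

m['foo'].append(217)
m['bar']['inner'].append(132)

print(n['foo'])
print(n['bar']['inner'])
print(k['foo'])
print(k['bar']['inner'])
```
[1, 9, 5, 5, 217]
[3, 2, 132]
[1, 9, 5, 5]
[3, 2]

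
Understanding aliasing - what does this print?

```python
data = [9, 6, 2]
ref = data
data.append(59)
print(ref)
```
[9, 6, 2, 59]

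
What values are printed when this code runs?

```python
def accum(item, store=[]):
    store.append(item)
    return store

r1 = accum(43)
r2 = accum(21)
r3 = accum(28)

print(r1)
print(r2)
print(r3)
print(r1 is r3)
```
[43, 21, 28]
[43, 21, 28]
[43, 21, 28]
True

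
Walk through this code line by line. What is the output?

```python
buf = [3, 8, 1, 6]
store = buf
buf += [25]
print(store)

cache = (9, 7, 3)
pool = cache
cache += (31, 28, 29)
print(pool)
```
[3, 8, 1, 6, 25]
(9, 7, 3)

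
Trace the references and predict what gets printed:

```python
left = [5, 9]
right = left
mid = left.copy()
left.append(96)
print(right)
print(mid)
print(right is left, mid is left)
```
[5, 9, 96]
[5, 9]
True False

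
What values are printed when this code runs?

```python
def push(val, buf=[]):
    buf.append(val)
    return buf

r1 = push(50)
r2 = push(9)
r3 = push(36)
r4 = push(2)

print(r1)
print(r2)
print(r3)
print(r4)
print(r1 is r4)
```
[50, 9, 36, 2]
[50, 9, 36, 2]
[50, 9, 36, 2]
[50, 9, 36, 2]
True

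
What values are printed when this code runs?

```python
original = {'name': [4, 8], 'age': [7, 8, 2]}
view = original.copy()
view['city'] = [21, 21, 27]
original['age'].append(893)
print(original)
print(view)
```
{'name': [4, 8], 'age': [7, 8, 2, 893]}
{'name': [4, 8], 'age': [7, 8, 2, 893], 'city': [21, 21, 27]}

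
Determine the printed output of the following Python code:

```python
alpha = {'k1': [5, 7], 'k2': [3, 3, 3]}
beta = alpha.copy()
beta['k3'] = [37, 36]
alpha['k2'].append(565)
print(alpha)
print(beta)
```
{'k1': [5, 7], 'k2': [3, 3, 3, 565]}
{'k1': [5, 7], 'k2': [3, 3, 3, 565], 'k3': [37, 36]}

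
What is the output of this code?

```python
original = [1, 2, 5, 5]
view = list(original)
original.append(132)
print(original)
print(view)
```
[1, 2, 5, 5, 132]
[1, 2, 5, 5]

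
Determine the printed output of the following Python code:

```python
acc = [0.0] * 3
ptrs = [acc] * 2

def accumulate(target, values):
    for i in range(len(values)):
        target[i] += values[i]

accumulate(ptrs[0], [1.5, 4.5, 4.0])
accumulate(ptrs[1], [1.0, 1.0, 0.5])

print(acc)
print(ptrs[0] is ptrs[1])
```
[2.5, 5.5, 4.5]
True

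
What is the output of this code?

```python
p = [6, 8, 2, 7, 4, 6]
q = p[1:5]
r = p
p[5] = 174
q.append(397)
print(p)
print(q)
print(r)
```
[6, 8, 2, 7, 4, 174]
[8, 2, 7, 4, 397]
[6, 8, 2, 7, 4, 174]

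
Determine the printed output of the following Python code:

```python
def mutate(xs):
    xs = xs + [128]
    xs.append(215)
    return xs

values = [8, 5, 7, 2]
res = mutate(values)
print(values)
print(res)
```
[8, 5, 7, 2]
[8, 5, 7, 2, 128, 215]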